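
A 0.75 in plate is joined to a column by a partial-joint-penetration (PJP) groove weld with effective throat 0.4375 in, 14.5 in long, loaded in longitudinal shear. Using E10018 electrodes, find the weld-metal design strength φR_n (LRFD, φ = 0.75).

E100XX → F_EXX = 100 ksi.
Effective throat (given) t_e = 0.4375 in.
A_we = 0.4375 × 14.5 = 6.344 in².
F_nw = 0.6 F_EXX = 60 ksi.
φR_n = 0.75 × 60 × 6.344 = 285.5 kips.

φR_n ≈ 285 kips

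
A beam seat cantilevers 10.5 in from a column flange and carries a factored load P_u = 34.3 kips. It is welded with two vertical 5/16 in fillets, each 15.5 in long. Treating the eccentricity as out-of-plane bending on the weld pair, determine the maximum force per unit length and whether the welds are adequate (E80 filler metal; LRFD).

E80XX → F_EXX = 80 ksi.
L_w = 2 × 15.5 = 31 in; section modulus (unit throat) S = 2 × L²/6 = 80.08 in².
Direct shear f_v = P/L_w = 34.3/31 = 1.106 kip/in.
Moment M = P × e = 34.3 × 10.5 = 360.15 kip·in; bending f_b = M/S = 4.497 kip/in.
f_max = √(f_v² + f_b²) = √(1.106² + 4.497²) = 4.631 kip/in.
φr_n = 0.75 × 0.6 × 80 × (0.707 × 0.3125) = 7.954 kip/in → adequate.

f_max ≈ 4.63 kip/in; adequate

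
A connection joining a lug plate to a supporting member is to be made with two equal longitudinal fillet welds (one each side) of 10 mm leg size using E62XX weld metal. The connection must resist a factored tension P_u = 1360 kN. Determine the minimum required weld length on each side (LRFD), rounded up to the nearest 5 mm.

L = 345 mm on each side

E62XX → F_EXX = 620 MPa.
Throat t_e = 0.707 × 10 = 7.07 mm.
φr_n = 0.75 × 0.6 × 620 × 7.07 × 10⁻³ = 1.973 kN/mm.
L_req = P_u / φr_n = 1360 / 1.973 = 689.5 mm total.
Per side: 689.5 / 2 = 344.7 mm.
Round up → use L = 345 mm on each side.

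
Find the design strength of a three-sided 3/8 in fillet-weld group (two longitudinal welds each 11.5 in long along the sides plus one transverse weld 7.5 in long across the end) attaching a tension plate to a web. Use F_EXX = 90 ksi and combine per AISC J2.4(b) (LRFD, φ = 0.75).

t_e = 0.707 × 0.375 = 0.2651 in.
R_nwl = 0.6 × 90 × 0.2651 × 23 = 329.3 kip (longitudinal, 2 welds).
R_nwt = 0.6 × 90 × 0.2651 × 7.5 = 107.4 kip (transverse, base value).
(i) R_nwl + R_nwt = 436.7 kip; (ii) 0.85 R_nwl + 1.5 R_nwt = 441 kip.
R_n = max = 441 kip [governs: (ii)]; φR_n = 330.7 kip.

φR_n ≈ 331 kip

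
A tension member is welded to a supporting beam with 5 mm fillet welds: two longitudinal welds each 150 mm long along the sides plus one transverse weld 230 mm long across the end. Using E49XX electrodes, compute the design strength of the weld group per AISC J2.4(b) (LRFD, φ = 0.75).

φR_n ≈ 468 kN

E49XX → F_EXX = 490 MPa.
t_e = 0.707 × 5 = 3.535 mm.
R_nwl = 0.6 × 490 × 3.535 × 300 × 10⁻³ = 311.8 kN (longitudinal, 2 welds).
R_nwt = 0.6 × 490 × 3.535 × 230 × 10⁻³ = 239 kN (transverse, base value).
(i) R_nwl + R_nwt = 550.8 kN; (ii) 0.85 R_nwl + 1.5 R_nwt = 623.6 kN.
R_n = max = 623.6 kN [governs: (ii)]; φR_n = 467.7 kN.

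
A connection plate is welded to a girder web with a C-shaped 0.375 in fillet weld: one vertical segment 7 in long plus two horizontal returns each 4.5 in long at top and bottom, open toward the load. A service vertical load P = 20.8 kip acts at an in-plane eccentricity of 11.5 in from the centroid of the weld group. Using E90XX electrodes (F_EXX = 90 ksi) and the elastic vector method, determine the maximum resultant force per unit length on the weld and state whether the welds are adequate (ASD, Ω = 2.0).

Total weld length L_w = 16 in. Treat welds as unit-width lines.
Centroid: x̄ = 2×4.5×2.25 / 16 = 1.266 in from the vertical weld.
Polar moment about centroid: J = I_x + I_y = [7³/12 + 2×4.5×3.5²] + [7×1.266² + 2(4.5³/12 + 4.5×0.9844²)] = 174 in³.
Direct shear f_v = P/L_w = 20.8 / 16 = 1.3 kip/in (vertical).
Torsion M = P·e = 20.8 × 11.5 = 239.2 kip·in.
Critical point at (x, y) = (3.234, 3.5) from centroid. f_tx = M·y/J = 4.813 kip/in; f_ty = M·x/J = 4.448 kip/in.
Resultant f_max = √[f_tx² + (f_v + f_ty)²] = √[4.813² + (1.3 + 4.448)²] = 7.496 kip/in.
Capacity per unit length: r_n/Ω = (1/2.0) × 0.6 × 90 × (0.707 × 0.375) = 7.158 kip/in.
7.496 > 7.158 → NOT adequate.

f_max ≈ 7.5 kip/in; NOT adequate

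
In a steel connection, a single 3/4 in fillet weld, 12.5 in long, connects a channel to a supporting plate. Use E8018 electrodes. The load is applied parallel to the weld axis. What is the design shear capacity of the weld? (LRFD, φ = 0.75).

E80XX → F_EXX = 80 ksi.
Effective throat t_e = 0.707 × 0.75 = 0.5302 in.
Total length L = 12.5 in; A_we = 0.5302 × 12.5 = 6.628 in².
F_nw = 0.6 F_EXX = 0.6 × 80 = 48 ksi.
φR_n = 0.75 × 48 × 6.628 = 238.6 kip.

φR_n ≈ 239 kip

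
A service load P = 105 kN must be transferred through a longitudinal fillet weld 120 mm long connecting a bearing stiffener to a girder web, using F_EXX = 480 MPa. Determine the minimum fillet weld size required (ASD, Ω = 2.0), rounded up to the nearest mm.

Total weld length L = 120 mm.
Required throat t_e = P × Ω / (0.6 F_EXX × L) = 105 × 2.0 / (0.6 × 480 × 120 × 10⁻³) = 6.076 mm.
Required leg w = t_e / 0.707 = 8.595 mm → use 9 mm.

w = 9 mm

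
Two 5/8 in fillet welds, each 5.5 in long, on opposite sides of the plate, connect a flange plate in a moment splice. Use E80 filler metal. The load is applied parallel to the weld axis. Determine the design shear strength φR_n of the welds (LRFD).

E80XX → F_EXX = 80 ksi.
Effective throat t_e = 0.707 × 0.625 = 0.4419 in.
Total length L = 11 in; A_we = 0.4419 × 11 = 4.861 in².
F_nw = 0.6 F_EXX = 0.6 × 80 = 48 ksi.
φR_n = 0.75 × 48 × 4.861 = 175 kips.

φR_n ≈ 175 kips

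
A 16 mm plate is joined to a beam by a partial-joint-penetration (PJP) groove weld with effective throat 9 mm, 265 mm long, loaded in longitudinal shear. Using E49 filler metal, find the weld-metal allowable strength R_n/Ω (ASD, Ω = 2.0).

E49XX → F_EXX = 490 MPa.
Effective throat (given) t_e = 9 mm.
A_we = 9 × 265 = 2385 mm².
F_nw = 0.6 F_EXX = 294 MPa.
R_n/Ω = (294 × 2385) / 2.0 × 10⁻³ = 350.6 kN.

R_n/Ω ≈ 351 kN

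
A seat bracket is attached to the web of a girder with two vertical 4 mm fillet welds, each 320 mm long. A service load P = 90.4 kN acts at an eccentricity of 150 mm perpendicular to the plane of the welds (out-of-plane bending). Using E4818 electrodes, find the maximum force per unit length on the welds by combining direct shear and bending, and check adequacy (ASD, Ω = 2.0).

f_max ≈ 422 N/mm; NOT adequate

E48XX → F_EXX = 480 MPa.
L_w = 2 × 320 = 640 mm; section modulus (unit throat) S = 2 × L²/6 = 34130 mm².
Direct shear f_v = P/L_w = 90.4×10³/640 = 141.2 N/mm.
Moment M = P × e = 90.4×10³ × 150 = 13560000 N·mm; bending f_b = M/S = 397.3 N/mm.
f_max = √(f_v² + f_b²) = √(141.2² + 397.3²) = 421.6 N/mm.
r_n/Ω = (1/2.0) × 0.6 × 480 × (0.707 × 4) = 407.2 N/mm → NOT adequate.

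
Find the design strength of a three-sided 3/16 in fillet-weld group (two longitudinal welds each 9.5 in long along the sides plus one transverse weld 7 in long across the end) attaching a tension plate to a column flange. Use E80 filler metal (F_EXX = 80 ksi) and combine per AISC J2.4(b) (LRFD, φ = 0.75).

φR_n ≈ 127 kip

t_e = 0.707 × 0.1875 = 0.1326 in.
R_nwl = 0.6 × 80 × 0.1326 × 19 = 120.9 kip (longitudinal, 2 welds).
R_nwt = 0.6 × 80 × 0.1326 × 7 = 44.54 kip (transverse, base value).
(i) R_nwl + R_nwt = 165.4 kip; (ii) 0.85 R_nwl + 1.5 R_nwt = 169.6 kip.
R_n = max = 169.6 kip [governs: (ii)]; φR_n = 127.2 kip.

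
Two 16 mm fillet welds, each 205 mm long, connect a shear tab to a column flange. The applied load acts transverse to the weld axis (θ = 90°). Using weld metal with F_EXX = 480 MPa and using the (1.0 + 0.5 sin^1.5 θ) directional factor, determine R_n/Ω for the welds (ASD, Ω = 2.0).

t_e = 0.707 × 16 = 11.31 mm; A_we = 11.31 × 410 = 4638 mm².
Directional factor: 1.0 + 0.5 sin^1.5(90°) = 1.5.
F_nw = 0.6 × 480 × 1.5 = 432 MPa.
R_n/Ω = (432 × 4638) / 2.0 × 10⁻³ = 1002 kN.

R_n/Ω ≈ 1000 kN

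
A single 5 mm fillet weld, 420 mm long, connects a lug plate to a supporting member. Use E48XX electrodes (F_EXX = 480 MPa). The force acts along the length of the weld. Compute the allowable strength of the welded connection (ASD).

R_n/Ω ≈ 214 kN

Effective throat t_e = 0.707 × 5 = 3.535 mm.
Total length L = 420 mm; A_we = 3.535 × 420 = 1485 mm².
F_nw = 0.6 F_EXX = 0.6 × 480 = 288 MPa.
R_n = 288 × 1485 × 10⁻³ = 427.6 kN; R_n/Ω = 427.6/2.0 = 213.8 kN.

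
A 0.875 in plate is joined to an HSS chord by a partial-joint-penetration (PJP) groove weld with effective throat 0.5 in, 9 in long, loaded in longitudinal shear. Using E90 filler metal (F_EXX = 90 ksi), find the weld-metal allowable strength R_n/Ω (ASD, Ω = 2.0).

Effective throat (given) t_e = 0.5 in.
A_we = 0.5 × 9 = 4.5 in².
F_nw = 0.6 F_EXX = 54 ksi.
R_n/Ω = (54 × 4.5) / 2.0 = 121.5 kip.

R_n/Ω ≈ 122 kip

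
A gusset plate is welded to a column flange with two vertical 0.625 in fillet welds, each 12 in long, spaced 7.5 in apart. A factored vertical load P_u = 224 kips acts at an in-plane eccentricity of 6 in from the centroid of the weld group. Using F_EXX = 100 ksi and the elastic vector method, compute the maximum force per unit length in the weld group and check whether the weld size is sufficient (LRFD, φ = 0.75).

f_max ≈ 21.6 kip/in; NOT adequate

Total weld length L_w = 24 in. Treat welds as unit-width lines.
Polar moment about centroid: J = 2[d³/12 + d(b/2)²] = 2[12³/12 + 12×3.75²] = 625.5 in³.
Direct shear f_v = P/L_w = 224 / 24 = 9.333 kip/in (vertical).
Torsion M = P·e = 224 × 6 = 1344 kip·in.
Critical point at (x, y) = (3.75, 6) from centroid. f_tx = M·y/J = 12.89 kip/in; f_ty = M·x/J = 8.058 kip/in.
Resultant f_max = √[f_tx² + (f_v + f_ty)²] = √[12.89² + (9.333 + 8.058)²] = 21.65 kip/in.
Capacity per unit length: φr_n = 0.75 × 0.6 × 100 × (0.707 × 0.625) = 19.88 kip/in.
21.65 > 19.88 → NOT adequate.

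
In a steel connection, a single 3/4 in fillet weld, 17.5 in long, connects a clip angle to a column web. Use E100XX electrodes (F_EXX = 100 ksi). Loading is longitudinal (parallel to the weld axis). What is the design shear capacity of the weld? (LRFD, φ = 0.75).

Effective throat t_e = 0.707 × 0.75 = 0.5302 in.
Total length L = 17.5 in; A_we = 0.5302 × 17.5 = 9.279 in².
F_nw = 0.6 F_EXX = 0.6 × 100 = 60 ksi.
φR_n = 0.75 × 60 × 9.279 = 417.6 kips.

φR_n ≈ 418 kips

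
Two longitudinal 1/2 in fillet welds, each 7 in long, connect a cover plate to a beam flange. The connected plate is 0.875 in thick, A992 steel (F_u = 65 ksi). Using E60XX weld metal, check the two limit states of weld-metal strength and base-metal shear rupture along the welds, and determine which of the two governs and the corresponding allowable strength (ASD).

E60XX → F_EXX = 60 ksi.
t_e = 0.707 × 0.5 = 0.3535 in; L = 14 in.
Weld metal: R_n/Ω = (1/2.0) × 0.6 × 60 × 0.3535 × 14 = 89.08 kip.
Base metal (shear rupture): R_n/Ω = (1/2.0) × 0.6 × 65 × 0.875 × 14 = 238.9 kip.
Governing: weld metal.

R_n/Ω ≈ 89.1 kip (weld metal governs)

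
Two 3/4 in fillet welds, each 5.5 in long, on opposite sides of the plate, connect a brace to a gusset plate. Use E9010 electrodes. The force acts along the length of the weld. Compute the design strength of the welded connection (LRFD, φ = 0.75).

E90XX → F_EXX = 90 ksi.
Effective throat t_e = 0.707 × 0.75 = 0.5302 in.
Total length L = 11 in; A_we = 0.5302 × 11 = 5.833 in².
F_nw = 0.6 F_EXX = 0.6 × 90 = 54 ksi.
φR_n = 0.75 × 54 × 5.833 = 236.2 kips.

φR_n ≈ 236 kips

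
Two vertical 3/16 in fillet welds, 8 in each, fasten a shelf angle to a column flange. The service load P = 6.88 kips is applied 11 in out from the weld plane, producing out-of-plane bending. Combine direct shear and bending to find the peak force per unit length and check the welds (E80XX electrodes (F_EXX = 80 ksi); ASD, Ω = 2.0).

f_max ≈ 3.57 kip/in; NOT adequate

L_w = 2 × 8 = 16 in; section modulus (unit throat) S = 2 × L²/6 = 21.33 in².
Direct shear f_v = P/L_w = 6.88/16 = 0.43 kip/in.
Moment M = P × e = 6.88 × 11 = 75.68 kip·in; bending f_b = M/S = 3.547 kip/in.
f_max = √(f_v² + f_b²) = √(0.43² + 3.547²) = 3.573 kip/in.
r_n/Ω = (1/2.0) × 0.6 × 80 × (0.707 × 0.1875) = 3.181 kip/in → NOT adequate.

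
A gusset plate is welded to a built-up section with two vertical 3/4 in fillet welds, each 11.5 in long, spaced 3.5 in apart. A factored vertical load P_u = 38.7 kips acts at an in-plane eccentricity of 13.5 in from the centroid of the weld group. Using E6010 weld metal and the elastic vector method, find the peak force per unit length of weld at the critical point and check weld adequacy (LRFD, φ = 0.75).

E60XX → F_EXX = 60 ksi.
Total weld length L_w = 23 in. Treat welds as unit-width lines.
Polar moment about centroid: J = 2[d³/12 + d(b/2)²] = 2[11.5³/12 + 11.5×1.75²] = 323.9 in³.
Direct shear f_v = P/L_w = 38.7 / 23 = 1.683 kip/in (vertical).
Torsion M = P·e = 38.7 × 13.5 = 522.45 kip·in.
Critical point at (x, y) = (1.75, 5.75) from centroid. f_tx = M·y/J = 9.274 kip/in; f_ty = M·x/J = 2.823 kip/in.
Resultant f_max = √[f_tx² + (f_v + f_ty)²] = √[9.274² + (1.683 + 2.823)²] = 10.31 kip/in.
Capacity per unit length: φr_n = 0.75 × 0.6 × 60 × (0.707 × 0.75) = 14.32 kip/in.
10.31 ≤ 14.32 → adequate.

f_max ≈ 10.3 kip/in; adequate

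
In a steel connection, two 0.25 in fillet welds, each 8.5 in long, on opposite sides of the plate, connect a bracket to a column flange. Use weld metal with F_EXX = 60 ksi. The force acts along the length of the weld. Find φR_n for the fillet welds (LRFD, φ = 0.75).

φR_n ≈ 81.1 kip

Effective throat t_e = 0.707 × 0.25 = 0.1767 in.
Total length L = 17 in; A_we = 0.1767 × 17 = 3.005 in².
F_nw = 0.6 F_EXX = 0.6 × 60 = 36 ksi.
φR_n = 0.75 × 36 × 3.005 = 81.13 kip.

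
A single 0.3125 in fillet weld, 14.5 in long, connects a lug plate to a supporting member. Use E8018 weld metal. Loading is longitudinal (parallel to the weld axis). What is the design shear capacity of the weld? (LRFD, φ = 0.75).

φR_n ≈ 115 kip

E80XX → F_EXX = 80 ksi.
Effective throat t_e = 0.707 × 0.3125 = 0.2209 in.
Total length L = 14.5 in; A_we = 0.2209 × 14.5 = 3.204 in².
F_nw = 0.6 F_EXX = 0.6 × 80 = 48 ksi.
φR_n = 0.75 × 48 × 3.204 = 115.3 kip.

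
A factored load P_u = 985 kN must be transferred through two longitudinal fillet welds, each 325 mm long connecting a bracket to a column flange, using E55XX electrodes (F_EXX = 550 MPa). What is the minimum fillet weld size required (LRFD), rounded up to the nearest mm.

w = 9 mm

Total weld length L = 650 mm.
Required throat t_e = P_u / (φ × 0.6 F_EXX × L) = 985 / (0.75 × 0.6 × 550 × 650 × 10⁻³) = 6.123 mm.
Required leg w = t_e / 0.707 = 8.66 mm → use 9 mm.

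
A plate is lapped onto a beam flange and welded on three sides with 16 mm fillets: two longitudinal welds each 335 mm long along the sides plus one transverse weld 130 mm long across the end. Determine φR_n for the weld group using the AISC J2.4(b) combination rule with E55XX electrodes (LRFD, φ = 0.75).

φR_n ≈ 2240 kN

E55XX → F_EXX = 550 MPa.
t_e = 0.707 × 16 = 11.31 mm.
R_nwl = 0.6 × 550 × 11.31 × 670 × 10⁻³ = 2501 kN (longitudinal, 2 welds).
R_nwt = 0.6 × 550 × 11.31 × 130 × 10⁻³ = 485.3 kN (transverse, base value).
(i) R_nwl + R_nwt = 2986 kN; (ii) 0.85 R_nwl + 1.5 R_nwt = 2854 kN.
R_n = max = 2986 kN [governs: (i)]; φR_n = 2240 kN.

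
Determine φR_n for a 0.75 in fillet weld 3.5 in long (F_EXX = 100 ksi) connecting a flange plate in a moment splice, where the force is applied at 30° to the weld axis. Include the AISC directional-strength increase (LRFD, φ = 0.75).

φR_n ≈ 98.3 kip

t_e = 0.707 × 0.75 = 0.5302 in; A_we = 0.5302 × 3.5 = 1.856 in².
Directional factor: 1.0 + 0.5 sin^1.5(30°) = 1.177.
F_nw = 0.6 × 100 × 1.177 = 70.61 ksi.
φR_n = 0.75 × 70.61 × 1.856 = 98.28 kip.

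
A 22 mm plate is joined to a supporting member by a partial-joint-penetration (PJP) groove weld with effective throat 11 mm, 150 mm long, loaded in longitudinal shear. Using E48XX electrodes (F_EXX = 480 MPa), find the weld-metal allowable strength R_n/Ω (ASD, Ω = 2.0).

Effective throat (given) t_e = 11 mm.
A_we = 11 × 150 = 1650 mm².
F_nw = 0.6 F_EXX = 288 MPa.
R_n/Ω = (288 × 1650) / 2.0 × 10⁻³ = 237.6 kN.

R_n/Ω ≈ 238 kN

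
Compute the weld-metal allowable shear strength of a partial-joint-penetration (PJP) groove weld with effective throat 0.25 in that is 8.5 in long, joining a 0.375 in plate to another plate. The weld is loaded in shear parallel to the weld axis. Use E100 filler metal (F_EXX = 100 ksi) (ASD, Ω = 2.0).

R_n/Ω ≈ 63.8 kips

Effective throat (given) t_e = 0.25 in.
A_we = 0.25 × 8.5 = 2.125 in².
F_nw = 0.6 F_EXX = 60 ksi.
R_n/Ω = (60 × 2.125) / 2.0 = 63.75 kips.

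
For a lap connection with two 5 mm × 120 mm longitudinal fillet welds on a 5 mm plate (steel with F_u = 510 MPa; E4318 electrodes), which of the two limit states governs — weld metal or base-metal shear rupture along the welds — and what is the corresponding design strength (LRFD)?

E43XX → F_EXX = 430 MPa.
t_e = 0.707 × 5 = 3.535 mm; L = 240 mm.
Weld metal: φR_n = 0.75 × 0.6 × 430 × 3.535 × 240 × 10⁻³ = 164.2 kN.
Base metal (shear rupture): φR_n = 0.75 × 0.6 × 510 × 5 × 240 × 10⁻³ = 275.4 kN.
Governing: weld metal.

φR_n ≈ 164 kN (weld metal governs)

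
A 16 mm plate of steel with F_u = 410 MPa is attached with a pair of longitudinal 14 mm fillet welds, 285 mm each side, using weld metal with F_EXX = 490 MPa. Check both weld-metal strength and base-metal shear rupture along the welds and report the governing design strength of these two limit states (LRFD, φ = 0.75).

t_e = 0.707 × 14 = 9.898 mm; L = 570 mm.
Weld metal: φR_n = 0.75 × 0.6 × 490 × 9.898 × 570 × 10⁻³ = 1244 kN.
Base metal (shear rupture): φR_n = 0.75 × 0.6 × 410 × 16 × 570 × 10⁻³ = 1683 kN.
Governing: weld metal.

φR_n ≈ 1240 kN (weld metal governs)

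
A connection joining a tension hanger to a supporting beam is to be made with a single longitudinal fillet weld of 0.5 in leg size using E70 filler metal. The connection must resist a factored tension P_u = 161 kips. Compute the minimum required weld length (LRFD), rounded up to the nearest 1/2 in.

E70XX → F_EXX = 70 ksi.
Throat t_e = 0.707 × 0.5 = 0.3535 in.
φr_n = 0.75 × 0.6 × 70 × 0.3535 = 11.14 kips/in.
L_req = P_u / φr_n = 161 / 11.14 = 14.46 in total.
Round up → use L = 14.5 in.

L = 14.5 in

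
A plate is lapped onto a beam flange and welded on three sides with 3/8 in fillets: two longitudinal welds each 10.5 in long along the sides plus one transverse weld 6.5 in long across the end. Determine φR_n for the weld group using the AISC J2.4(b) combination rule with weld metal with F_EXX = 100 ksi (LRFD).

t_e = 0.707 × 0.375 = 0.2651 in.
R_nwl = 0.6 × 100 × 0.2651 × 21 = 334.1 kips (longitudinal, 2 welds).
R_nwt = 0.6 × 100 × 0.2651 × 6.5 = 103.4 kips (transverse, base value).
(i) R_nwl + R_nwt = 437.5 kips; (ii) 0.85 R_nwl + 1.5 R_nwt = 439 kips.
R_n = max = 439 kips [governs: (ii)]; φR_n = 329.3 kips.

φR_n ≈ 329 kips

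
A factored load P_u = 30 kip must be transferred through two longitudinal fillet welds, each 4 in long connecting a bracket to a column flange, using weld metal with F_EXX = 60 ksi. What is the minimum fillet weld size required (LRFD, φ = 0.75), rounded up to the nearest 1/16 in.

Total weld length L = 8 in.
Required throat t_e = P_u / (φ × 0.6 F_EXX × L) = 30 / (0.75 × 0.6 × 60 × 8) = 0.1389 in.
Required leg w = t_e / 0.707 = 0.1964 in → use 1/4 in.

w = 1/4 in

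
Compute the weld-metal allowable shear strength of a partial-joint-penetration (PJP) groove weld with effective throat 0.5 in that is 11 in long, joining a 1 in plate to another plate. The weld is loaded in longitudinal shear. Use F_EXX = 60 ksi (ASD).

R_n/Ω ≈ 99 kips

Effective throat (given) t_e = 0.5 in.
A_we = 0.5 × 11 = 5.5 in².
F_nw = 0.6 F_EXX = 36 ksi.
R_n/Ω = (36 × 5.5) / 2.0 = 99 kips.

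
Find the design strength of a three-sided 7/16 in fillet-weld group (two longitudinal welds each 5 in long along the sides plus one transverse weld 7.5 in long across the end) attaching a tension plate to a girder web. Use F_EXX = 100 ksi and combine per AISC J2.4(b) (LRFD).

t_e = 0.707 × 0.4375 = 0.3093 in.
R_nwl = 0.6 × 100 × 0.3093 × 10 = 185.6 kips (longitudinal, 2 welds).
R_nwt = 0.6 × 100 × 0.3093 × 7.5 = 139.2 kips (transverse, base value).
(i) R_nwl + R_nwt = 324.8 kips; (ii) 0.85 R_nwl + 1.5 R_nwt = 366.5 kips.
R_n = max = 366.5 kips [governs: (ii)]; φR_n = 274.9 kips.

φR_n ≈ 275 kips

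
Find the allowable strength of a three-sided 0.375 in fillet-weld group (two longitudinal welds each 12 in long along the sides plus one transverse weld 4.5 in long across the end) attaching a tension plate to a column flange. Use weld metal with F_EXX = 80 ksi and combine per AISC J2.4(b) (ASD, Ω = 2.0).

t_e = 0.707 × 0.375 = 0.2651 in.
R_nwl = 0.6 × 80 × 0.2651 × 24 = 305.4 kip (longitudinal, 2 welds).
R_nwt = 0.6 × 80 × 0.2651 × 4.5 = 57.27 kip (transverse, base value).
(i) R_nwl + R_nwt = 362.7 kip; (ii) 0.85 R_nwl + 1.5 R_nwt = 345.5 kip.
R_n = max = 362.7 kip [governs: (i)]; R_n/Ω = 181.3 kip.

R_n/Ω ≈ 181 kip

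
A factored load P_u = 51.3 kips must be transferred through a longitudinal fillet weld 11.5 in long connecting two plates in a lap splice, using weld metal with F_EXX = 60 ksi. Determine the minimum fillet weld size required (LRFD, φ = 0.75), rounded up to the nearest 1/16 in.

Total weld length L = 11.5 in.
Required throat t_e = P_u / (φ × 0.6 F_EXX × L) = 51.3 / (0.75 × 0.6 × 60 × 11.5) = 0.1652 in.
Required leg w = t_e / 0.707 = 0.2337 in → use 1/4 in.

w = 1/4 in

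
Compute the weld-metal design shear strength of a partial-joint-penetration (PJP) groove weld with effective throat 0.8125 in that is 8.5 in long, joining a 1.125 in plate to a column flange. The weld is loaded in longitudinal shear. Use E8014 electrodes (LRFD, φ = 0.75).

E80XX → F_EXX = 80 ksi.
Effective throat (given) t_e = 0.8125 in.
A_we = 0.8125 × 8.5 = 6.906 in².
F_nw = 0.6 F_EXX = 48 ksi.
φR_n = 0.75 × 48 × 6.906 = 248.6 kip.

φR_n ≈ 249 kip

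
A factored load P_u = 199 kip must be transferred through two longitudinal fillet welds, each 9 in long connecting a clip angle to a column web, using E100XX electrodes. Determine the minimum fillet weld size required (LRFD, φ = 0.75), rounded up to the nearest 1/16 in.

E100XX → F_EXX = 100 ksi.
Total weld length L = 18 in.
Required throat t_e = P_u / (φ × 0.6 F_EXX × L) = 199 / (0.75 × 0.6 × 100 × 18) = 0.2457 in.
Required leg w = t_e / 0.707 = 0.3475 in → use 3/8 in.

w = 3/8 in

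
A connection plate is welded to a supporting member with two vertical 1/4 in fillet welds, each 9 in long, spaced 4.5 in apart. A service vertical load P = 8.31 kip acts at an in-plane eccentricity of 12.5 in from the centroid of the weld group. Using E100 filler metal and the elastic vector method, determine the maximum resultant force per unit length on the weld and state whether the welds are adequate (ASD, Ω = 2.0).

E100XX → F_EXX = 100 ksi.
Total weld length L_w = 18 in. Treat welds as unit-width lines.
Polar moment about centroid: J = 2[d³/12 + d(b/2)²] = 2[9³/12 + 9×2.25²] = 212.6 in³.
Direct shear f_v = P/L_w = 8.31 / 18 = 0.4617 kip/in (vertical).
Torsion M = P·e = 8.31 × 12.5 = 103.88 kip·in.
Critical point at (x, y) = (2.25, 4.5) from centroid. f_tx = M·y/J = 2.198 kip/in; f_ty = M·x/J = 1.099 kip/in.
Resultant f_max = √[f_tx² + (f_v + f_ty)²] = √[2.198² + (0.4617 + 1.099)²] = 2.696 kip/in.
Capacity per unit length: r_n/Ω = (1/2.0) × 0.6 × 100 × (0.707 × 0.25) = 5.302 kip/in.
2.696 ≤ 5.302 → adequate.

f_max ≈ 2.7 kip/in; adequate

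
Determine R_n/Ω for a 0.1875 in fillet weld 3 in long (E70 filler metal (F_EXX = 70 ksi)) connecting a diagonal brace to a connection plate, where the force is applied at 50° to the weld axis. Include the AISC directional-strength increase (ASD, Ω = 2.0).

R_n/Ω ≈ 11.2 kip

t_e = 0.707 × 0.1875 = 0.1326 in; A_we = 0.1326 × 3 = 0.3977 in².
Directional factor: 1.0 + 0.5 sin^1.5(50°) = 1.335.
F_nw = 0.6 × 70 × 1.335 = 56.08 ksi.
R_n/Ω = (56.08 × 0.3977) / 2.0 = 11.15 kip.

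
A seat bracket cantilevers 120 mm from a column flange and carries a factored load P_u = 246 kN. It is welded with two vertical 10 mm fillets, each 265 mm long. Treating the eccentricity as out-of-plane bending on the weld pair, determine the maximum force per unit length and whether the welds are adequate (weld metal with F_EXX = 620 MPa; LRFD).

L_w = 2 × 265 = 530 mm; section modulus (unit throat) S = 2 × L²/6 = 23410 mm².
Direct shear f_v = P/L_w = 246×10³/530 = 464.2 N/mm.
Moment M = P × e = 246×10³ × 120 = 29520000 N·mm; bending f_b = M/S = 1261 N/mm.
f_max = √(f_v² + f_b²) = √(464.2² + 1261²) = 1344 N/mm.
φr_n = 0.75 × 0.6 × 620 × (0.707 × 10) = 1973 N/mm → adequate.

f_max ≈ 1340 N/mm; adequate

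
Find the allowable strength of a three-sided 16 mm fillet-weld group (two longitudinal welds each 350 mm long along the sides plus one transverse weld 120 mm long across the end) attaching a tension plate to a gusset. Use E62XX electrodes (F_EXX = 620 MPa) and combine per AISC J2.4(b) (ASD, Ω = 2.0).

t_e = 0.707 × 16 = 11.31 mm.
R_nwl = 0.6 × 620 × 11.31 × 700 × 10⁻³ = 2946 kN (longitudinal, 2 welds).
R_nwt = 0.6 × 620 × 11.31 × 120 × 10⁻³ = 505 kN (transverse, base value).
(i) R_nwl + R_nwt = 3451 kN; (ii) 0.85 R_nwl + 1.5 R_nwt = 3261 kN.
R_n = max = 3451 kN [governs: (i)]; R_n/Ω = 1725 kN.

R_n/Ω ≈ 1730 kN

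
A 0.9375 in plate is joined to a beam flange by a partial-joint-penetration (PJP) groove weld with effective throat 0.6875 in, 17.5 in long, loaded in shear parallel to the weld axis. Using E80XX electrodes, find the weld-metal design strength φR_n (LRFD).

φR_n ≈ 433 kips

E80XX → F_EXX = 80 ksi.
Effective throat (given) t_e = 0.6875 in.
A_we = 0.6875 × 17.5 = 12.03 in².
F_nw = 0.6 F_EXX = 48 ksi.
φR_n = 0.75 × 48 × 12.03 = 433.1 kips.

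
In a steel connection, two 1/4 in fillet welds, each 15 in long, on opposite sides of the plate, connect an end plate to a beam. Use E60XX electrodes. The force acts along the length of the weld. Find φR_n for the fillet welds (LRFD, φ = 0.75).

φR_n ≈ 143 kips

E60XX → F_EXX = 60 ksi.
Effective throat t_e = 0.707 × 0.25 = 0.1767 in.
Total length L = 30 in; A_we = 0.1767 × 30 = 5.302 in².
F_nw = 0.6 F_EXX = 0.6 × 60 = 36 ksi.
φR_n = 0.75 × 36 × 5.302 = 143.2 kips.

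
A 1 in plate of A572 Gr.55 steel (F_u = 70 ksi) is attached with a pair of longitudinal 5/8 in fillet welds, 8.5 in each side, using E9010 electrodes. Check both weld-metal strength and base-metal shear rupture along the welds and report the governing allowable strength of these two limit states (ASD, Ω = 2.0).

E90XX → F_EXX = 90 ksi.
t_e = 0.707 × 0.625 = 0.4419 in; L = 17 in.
Weld metal: R_n/Ω = (1/2.0) × 0.6 × 90 × 0.4419 × 17 = 202.8 kips.
Base metal (shear rupture): R_n/Ω = (1/2.0) × 0.6 × 70 × 1 × 17 = 357 kips.
Governing: weld metal.

R_n/Ω ≈ 203 kips (weld metal governs)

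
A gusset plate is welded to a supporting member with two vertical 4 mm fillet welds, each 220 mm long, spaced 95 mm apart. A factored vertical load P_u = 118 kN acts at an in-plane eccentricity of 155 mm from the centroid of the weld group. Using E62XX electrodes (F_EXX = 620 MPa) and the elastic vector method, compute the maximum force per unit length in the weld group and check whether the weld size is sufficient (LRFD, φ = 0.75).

Total weld length L_w = 440 mm. Treat welds as unit-width lines.
Polar moment about centroid: J = 2[d³/12 + d(b/2)²] = 2[220³/12 + 220×47.5²] = 2767000 mm³.
Direct shear f_v = P/L_w = 118×10³ / 440 = 268.2 N/mm (vertical).
Torsion M = P·e = 118×10³ × 155 = 18290000 N·mm.
Critical point at (x, y) = (47.5, 110) from centroid. f_tx = M·y/J = 727 N/mm; f_ty = M·x/J = 313.9 N/mm.
Resultant f_max = √[f_tx² + (f_v + f_ty)²] = √[727² + (268.2 + 313.9)²] = 931.3 N/mm.
Capacity per unit length: φr_n = 0.75 × 0.6 × 620 × (0.707 × 4) = 789 N/mm.
931.3 > 789 → NOT adequate.

f_max ≈ 931 N/mm; NOT adequate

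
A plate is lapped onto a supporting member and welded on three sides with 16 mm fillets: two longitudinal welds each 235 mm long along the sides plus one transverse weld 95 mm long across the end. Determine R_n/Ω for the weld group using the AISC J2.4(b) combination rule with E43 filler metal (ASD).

E43XX → F_EXX = 430 MPa.
t_e = 0.707 × 16 = 11.31 mm.
R_nwl = 0.6 × 430 × 11.31 × 470 × 10⁻³ = 1372 kN (longitudinal, 2 welds).
R_nwt = 0.6 × 430 × 11.31 × 95 × 10⁻³ = 277.3 kN (transverse, base value).
(i) R_nwl + R_nwt = 1649 kN; (ii) 0.85 R_nwl + 1.5 R_nwt = 1582 kN.
R_n = max = 1649 kN [governs: (i)]; R_n/Ω = 824.5 kN.

R_n/Ω ≈ 824 kN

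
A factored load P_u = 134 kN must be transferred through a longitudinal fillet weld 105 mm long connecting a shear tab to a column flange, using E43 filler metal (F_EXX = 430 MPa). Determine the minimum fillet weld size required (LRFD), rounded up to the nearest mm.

w = 10 mm

Total weld length L = 105 mm.
Required throat t_e = P_u / (φ × 0.6 F_EXX × L) = 134 / (0.75 × 0.6 × 430 × 105 × 10⁻³) = 6.595 mm.
Required leg w = t_e / 0.707 = 9.329 mm → use 10 mm.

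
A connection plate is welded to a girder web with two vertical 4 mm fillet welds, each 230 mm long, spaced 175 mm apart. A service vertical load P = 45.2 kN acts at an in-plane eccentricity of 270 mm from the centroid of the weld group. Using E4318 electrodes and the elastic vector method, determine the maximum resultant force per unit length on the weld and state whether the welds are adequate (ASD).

E43XX → F_EXX = 430 MPa.
Total weld length L_w = 460 mm. Treat welds as unit-width lines.
Polar moment about centroid: J = 2[d³/12 + d(b/2)²] = 2[230³/12 + 230×87.5²] = 5550000 mm³.
Direct shear f_v = P/L_w = 45.2×10³ / 460 = 98.26 N/mm (vertical).
Torsion M = P·e = 45.2×10³ × 270 = 12204000 N·mm.
Critical point at (x, y) = (87.5, 115) from centroid. f_tx = M·y/J = 252.9 N/mm; f_ty = M·x/J = 192.4 N/mm.
Resultant f_max = √[f_tx² + (f_v + f_ty)²] = √[252.9² + (98.26 + 192.4)²] = 385.3 N/mm.
Capacity per unit length: r_n/Ω = (1/2.0) × 0.6 × 430 × (0.707 × 4) = 364.8 N/mm.
385.3 > 364.8 → NOT adequate.

f_max ≈ 385 N/mm; NOT adequate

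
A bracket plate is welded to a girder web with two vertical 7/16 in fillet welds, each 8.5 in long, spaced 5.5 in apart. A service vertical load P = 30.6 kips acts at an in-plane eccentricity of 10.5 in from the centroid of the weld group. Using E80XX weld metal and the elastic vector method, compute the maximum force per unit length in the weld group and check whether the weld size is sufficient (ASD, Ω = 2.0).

f_max ≈ 8.16 kip/in; NOT adequate

E80XX → F_EXX = 80 ksi.
Total weld length L_w = 17 in. Treat welds as unit-width lines.
Polar moment about centroid: J = 2[d³/12 + d(b/2)²] = 2[8.5³/12 + 8.5×2.75²] = 230.9 in³.
Direct shear f_v = P/L_w = 30.6 / 17 = 1.8 kip/in (vertical).
Torsion M = P·e = 30.6 × 10.5 = 321.3 kip·in.
Critical point at (x, y) = (2.75, 4.25) from centroid. f_tx = M·y/J = 5.913 kip/in; f_ty = M·x/J = 3.826 kip/in.
Resultant f_max = √[f_tx² + (f_v + f_ty)²] = √[5.913² + (1.8 + 3.826)²] = 8.162 kip/in.
Capacity per unit length: r_n/Ω = (1/2.0) × 0.6 × 80 × (0.707 × 0.4375) = 7.423 kip/in.
8.162 > 7.423 → NOT adequate.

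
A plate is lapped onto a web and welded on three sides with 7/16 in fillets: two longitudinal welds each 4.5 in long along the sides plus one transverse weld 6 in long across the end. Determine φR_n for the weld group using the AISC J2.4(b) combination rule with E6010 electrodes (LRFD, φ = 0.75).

E60XX → F_EXX = 60 ksi.
t_e = 0.707 × 0.4375 = 0.3093 in.
R_nwl = 0.6 × 60 × 0.3093 × 9 = 100.2 kip (longitudinal, 2 welds).
R_nwt = 0.6 × 60 × 0.3093 × 6 = 66.81 kip (transverse, base value).
(i) R_nwl + R_nwt = 167 kip; (ii) 0.85 R_nwl + 1.5 R_nwt = 185.4 kip.
R_n = max = 185.4 kip [governs: (ii)]; φR_n = 139.1 kip.

φR_n ≈ 139 kip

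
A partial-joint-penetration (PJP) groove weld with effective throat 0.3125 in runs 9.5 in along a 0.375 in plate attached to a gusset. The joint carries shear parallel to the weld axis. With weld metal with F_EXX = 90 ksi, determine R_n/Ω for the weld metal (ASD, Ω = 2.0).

R_n/Ω ≈ 80.2 kip

Effective throat (given) t_e = 0.3125 in.
A_we = 0.3125 × 9.5 = 2.969 in².
F_nw = 0.6 F_EXX = 54 ksi.
R_n/Ω = (54 × 2.969) / 2.0 = 80.16 kip.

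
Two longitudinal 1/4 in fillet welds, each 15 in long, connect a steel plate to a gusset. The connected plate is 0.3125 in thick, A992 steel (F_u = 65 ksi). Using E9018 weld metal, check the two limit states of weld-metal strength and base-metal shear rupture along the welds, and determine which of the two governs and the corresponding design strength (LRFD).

φR_n ≈ 215 kip (weld metal governs)

E90XX → F_EXX = 90 ksi.
t_e = 0.707 × 0.25 = 0.1767 in; L = 30 in.
Weld metal: φR_n = 0.75 × 0.6 × 90 × 0.1767 × 30 = 214.8 kip.
Base metal (shear rupture): φR_n = 0.75 × 0.6 × 65 × 0.3125 × 30 = 274.2 kip.
Governing: weld metal.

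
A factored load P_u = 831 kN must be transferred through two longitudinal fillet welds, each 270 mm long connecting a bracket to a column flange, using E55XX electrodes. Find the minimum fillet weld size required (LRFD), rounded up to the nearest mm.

w = 9 mm

E55XX → F_EXX = 550 MPa.
Total weld length L = 540 mm.
Required throat t_e = P_u / (φ × 0.6 F_EXX × L) = 831 / (0.75 × 0.6 × 550 × 540 × 10⁻³) = 6.218 mm.
Required leg w = t_e / 0.707 = 8.795 mm → use 9 mm.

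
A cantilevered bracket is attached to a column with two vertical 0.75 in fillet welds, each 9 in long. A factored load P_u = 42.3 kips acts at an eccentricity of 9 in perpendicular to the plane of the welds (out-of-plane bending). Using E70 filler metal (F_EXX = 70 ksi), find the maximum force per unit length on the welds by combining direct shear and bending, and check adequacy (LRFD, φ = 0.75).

L_w = 2 × 9 = 18 in; section modulus (unit throat) S = 2 × L²/6 = 27 in².
Direct shear f_v = P/L_w = 42.3/18 = 2.35 kip/in.
Moment M = P × e = 42.3 × 9 = 380.7 kip·in; bending f_b = M/S = 14.1 kip/in.
f_max = √(f_v² + f_b²) = √(2.35² + 14.1²) = 14.29 kip/in.
φr_n = 0.75 × 0.6 × 70 × (0.707 × 0.75) = 16.7 kip/in → adequate.

f_max ≈ 14.3 kip/in; adequate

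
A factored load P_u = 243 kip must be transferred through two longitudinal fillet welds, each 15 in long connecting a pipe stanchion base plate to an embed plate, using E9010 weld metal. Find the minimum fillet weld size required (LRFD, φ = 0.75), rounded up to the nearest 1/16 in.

w = 5/16 in

E90XX → F_EXX = 90 ksi.
Total weld length L = 30 in.
Required throat t_e = P_u / (φ × 0.6 F_EXX × L) = 243 / (0.75 × 0.6 × 90 × 30) = 0.2 in.
Required leg w = t_e / 0.707 = 0.2829 in → use 5/16 in.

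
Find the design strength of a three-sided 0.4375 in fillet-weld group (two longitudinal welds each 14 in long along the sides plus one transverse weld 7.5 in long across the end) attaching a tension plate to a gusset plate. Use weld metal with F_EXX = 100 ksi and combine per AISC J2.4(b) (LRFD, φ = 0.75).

t_e = 0.707 × 0.4375 = 0.3093 in.
R_nwl = 0.6 × 100 × 0.3093 × 28 = 519.6 kips (longitudinal, 2 welds).
R_nwt = 0.6 × 100 × 0.3093 × 7.5 = 139.2 kips (transverse, base value).
(i) R_nwl + R_nwt = 658.8 kips; (ii) 0.85 R_nwl + 1.5 R_nwt = 650.5 kips.
R_n = max = 658.8 kips [governs: (i)]; φR_n = 494.1 kips.

φR_n ≈ 494 kips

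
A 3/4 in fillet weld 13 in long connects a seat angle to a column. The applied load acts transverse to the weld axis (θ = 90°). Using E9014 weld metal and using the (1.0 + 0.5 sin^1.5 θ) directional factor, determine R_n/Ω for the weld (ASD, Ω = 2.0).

R_n/Ω ≈ 279 kip

E90XX → F_EXX = 90 ksi.
t_e = 0.707 × 0.75 = 0.5302 in; A_we = 0.5302 × 13 = 6.893 in².
Directional factor: 1.0 + 0.5 sin^1.5(90°) = 1.5.
F_nw = 0.6 × 90 × 1.5 = 81 ksi.
R_n/Ω = (81 × 6.893) / 2.0 = 279.2 kip.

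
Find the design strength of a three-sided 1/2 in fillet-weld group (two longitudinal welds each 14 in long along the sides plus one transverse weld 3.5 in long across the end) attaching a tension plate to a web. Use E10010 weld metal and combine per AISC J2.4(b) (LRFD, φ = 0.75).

φR_n ≈ 501 kip

E100XX → F_EXX = 100 ksi.
t_e = 0.707 × 0.5 = 0.3535 in.
R_nwl = 0.6 × 100 × 0.3535 × 28 = 593.9 kip (longitudinal, 2 welds).
R_nwt = 0.6 × 100 × 0.3535 × 3.5 = 74.23 kip (transverse, base value).
(i) R_nwl + R_nwt = 668.1 kip; (ii) 0.85 R_nwl + 1.5 R_nwt = 616.2 kip.
R_n = max = 668.1 kip [governs: (i)]; φR_n = 501.1 kip.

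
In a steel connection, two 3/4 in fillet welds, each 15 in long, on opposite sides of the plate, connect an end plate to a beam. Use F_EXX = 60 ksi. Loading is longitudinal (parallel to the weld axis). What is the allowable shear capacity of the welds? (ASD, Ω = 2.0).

R_n/Ω ≈ 286 kips

Effective throat t_e = 0.707 × 0.75 = 0.5302 in.
Total length L = 30 in; A_we = 0.5302 × 30 = 15.91 in².
F_nw = 0.6 F_EXX = 0.6 × 60 = 36 ksi.
R_n = 36 × 15.91 = 572.7 kips; R_n/Ω = 572.7/2.0 = 286.3 kips.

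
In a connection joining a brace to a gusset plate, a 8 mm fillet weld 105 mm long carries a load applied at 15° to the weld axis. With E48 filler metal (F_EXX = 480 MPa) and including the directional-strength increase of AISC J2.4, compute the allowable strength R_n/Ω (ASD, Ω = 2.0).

R_n/Ω ≈ 91.1 kN

t_e = 0.707 × 8 = 5.656 mm; A_we = 5.656 × 105 = 593.9 mm².
Directional factor: 1.0 + 0.5 sin^1.5(15°) = 1.066.
F_nw = 0.6 × 480 × 1.066 = 307 MPa.
R_n/Ω = (307 × 593.9) / 2.0 × 10⁻³ = 91.15 kN.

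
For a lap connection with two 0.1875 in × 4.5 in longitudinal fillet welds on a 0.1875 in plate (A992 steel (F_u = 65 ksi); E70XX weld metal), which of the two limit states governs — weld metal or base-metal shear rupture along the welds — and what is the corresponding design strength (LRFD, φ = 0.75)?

φR_n ≈ 37.6 kip (weld metal governs)

E70XX → F_EXX = 70 ksi.
t_e = 0.707 × 0.1875 = 0.1326 in; L = 9 in.
Weld metal: φR_n = 0.75 × 0.6 × 70 × 0.1326 × 9 = 37.58 kip.
Base metal (shear rupture): φR_n = 0.75 × 0.6 × 65 × 0.1875 × 9 = 49.36 kip.
Governing: weld metal.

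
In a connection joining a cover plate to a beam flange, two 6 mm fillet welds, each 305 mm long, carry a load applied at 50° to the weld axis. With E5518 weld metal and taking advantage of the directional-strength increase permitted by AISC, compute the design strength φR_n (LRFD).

φR_n ≈ 855 kN

E55XX → F_EXX = 550 MPa.
t_e = 0.707 × 6 = 4.242 mm; A_we = 4.242 × 610 = 2588 mm².
Directional factor: 1.0 + 0.5 sin^1.5(50°) = 1.335.
F_nw = 0.6 × 550 × 1.335 = 440.6 MPa.
φR_n = 0.75 × 440.6 × 2588 × 10⁻³ = 855.1 kN.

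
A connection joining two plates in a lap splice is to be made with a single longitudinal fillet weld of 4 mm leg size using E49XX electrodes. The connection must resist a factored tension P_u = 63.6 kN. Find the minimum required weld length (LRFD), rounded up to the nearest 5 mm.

L = 105 mm

E49XX → F_EXX = 490 MPa.
Throat t_e = 0.707 × 4 = 2.828 mm.
φr_n = 0.75 × 0.6 × 490 × 2.828 × 10⁻³ = 0.6236 kN/mm.
L_req = P_u / φr_n = 63.6 / 0.6236 = 102 mm total.
Round up → use L = 105 mm.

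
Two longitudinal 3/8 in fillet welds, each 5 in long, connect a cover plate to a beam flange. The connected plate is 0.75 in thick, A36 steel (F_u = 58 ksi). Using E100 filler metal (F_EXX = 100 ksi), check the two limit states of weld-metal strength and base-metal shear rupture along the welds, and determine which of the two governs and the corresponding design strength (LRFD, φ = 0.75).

t_e = 0.707 × 0.375 = 0.2651 in; L = 10 in.
Weld metal: φR_n = 0.75 × 0.6 × 100 × 0.2651 × 10 = 119.3 kip.
Base metal (shear rupture): φR_n = 0.75 × 0.6 × 58 × 0.75 × 10 = 195.8 kip.
Governing: weld metal.

φR_n ≈ 119 kip (weld metal governs)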